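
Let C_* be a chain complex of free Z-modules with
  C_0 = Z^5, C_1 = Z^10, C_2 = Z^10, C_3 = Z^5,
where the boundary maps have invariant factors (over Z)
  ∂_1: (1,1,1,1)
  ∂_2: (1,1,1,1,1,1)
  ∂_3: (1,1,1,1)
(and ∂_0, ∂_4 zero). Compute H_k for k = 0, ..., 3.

H_0 ≅ Z,  H_1 = 0,  H_2 = 0,  H_3 ≅ Z.

H_0: b_0 = 5 − 0 − 4 = 1; torsion from ∂_1 factors > 1: none. So H_0 ≅ Z.
H_1: b_1 = 10 − 4 − 6 = 0; torsion from ∂_2 factors > 1: none. So H_1 ≅ 0.
H_2: b_2 = 10 − 6 − 4 = 0; torsion from ∂_3 factors > 1: none. So H_2 ≅ 0.
H_3: b_3 = 5 − 4 − 0 = 1; torsion from ∂_4 factors > 1: none. So H_3 ≅ Z.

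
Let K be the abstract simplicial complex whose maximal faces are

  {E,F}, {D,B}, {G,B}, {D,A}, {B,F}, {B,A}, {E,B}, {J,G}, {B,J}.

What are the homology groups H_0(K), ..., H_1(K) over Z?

H_0 = Z,  H_1 = Z^3.

Order the vertices as A < B < D < E < F < G < J. Listing each simplex with vertices in this order, K has dimension 1 with simplices:

  0-simplices (7): A, B, D, E, F, G, J
  1-simplices (9): AB, AD, BD, BE, BF, BG, BJ, EF, GJ

Hence C_0 ≅ Z^7, C_1 ≅ Z^9.

Boundary ∂_1: C_1 → C_0 is given by ∂[p,q] = [q] − [p].
The 7×9 boundary matrix has rank 6 and Smith normal form diag(1,1,1,1,1,1).

Computing H_k = (kernel of ∂_k) / (image of ∂_{k+1}):

  H_0: rank C_0 − rank ∂_1 = 7 − 6 = 1, and the invariant factors of ∂_1 are all 1, so H_0 ≅ Z.
  H_1: rank ker ∂_1 − rank ∂_2 = (9 − 6) − 0 = 3, and there is no ∂_2, so H_1 ≅ Z^3.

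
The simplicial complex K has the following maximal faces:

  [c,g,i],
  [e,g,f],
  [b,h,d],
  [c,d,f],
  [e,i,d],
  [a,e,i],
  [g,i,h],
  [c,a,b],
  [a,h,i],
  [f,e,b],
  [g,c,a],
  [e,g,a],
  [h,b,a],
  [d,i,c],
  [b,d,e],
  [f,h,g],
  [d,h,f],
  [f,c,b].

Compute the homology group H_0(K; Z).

Fix the vertex order a < b < c < d < e < f < g < h < i and write every simplex with vertices in increasing order. Then dim K = 2 and the simplices of K are:

  0-simplices (9): a, b, c, d, e, f, g, h, i
  1-simplices (27): ab, ac, ae, ag, ah, ai, bc, bd, be, bf, bh, cd, cf, cg, ci, de, df, dh, di, ef, eg, ei, fg, fh, gh, gi, hi
  2-simplices (18): abc, abh, acg, aeg, aei, ahi, bcf, bde, bdh, bef, cdf, cdi, cgi, dei, dfh, efg, fgh, ghi

Hence C_0 ≅ Z^9, C_1 ≅ Z^27, C_2 ≅ Z^18.

The boundary map ∂_1: C_1 → C_0 is given by ∂[p,q] = [q] − [p]. For instance
  ∂eg = g − e.
As a 9×27 matrix over Z this has rank 8, with invariant factors (1,1,1,1,1,1,1,1).

The boundary map ∂_2: C_2 → C_1 sends each 2-simplex [p,q,r] to [q,r] − [p,r] + [p,q]. For instance
  ∂fgh = gh − fh + fg,
  ∂abc = bc − ac + ab.
This gives a 27×18 integer matrix of rank 18; reducing to Smith normal form yields diagonal entries (1,1,1,1,1,1,1,1,1,1,1,1,1,1,1,1,1,2).

Reading off H_k = ker ∂_k / im ∂_{k+1}:

  H_0: rank C_0 − rank ∂_1 = 9 − 8 = 1, and the invariant factors of ∂_1 are all 1, so H_0 = Z.

H_0 = Z.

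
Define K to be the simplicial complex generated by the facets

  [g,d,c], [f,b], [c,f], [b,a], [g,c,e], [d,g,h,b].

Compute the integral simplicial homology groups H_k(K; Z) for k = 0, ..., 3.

H_0 ≅ Z,  H_1 ≅ Z,  H_2 = 0,  H_3 = 0.

We work with the vertex ordering a < b < c < d < e < f < g < h. The simplices of K, each written with vertices in increasing order, are:

  0-simplices (8): a, b, c, d, e, f, g, h
  1-simplices (13): ab, bd, bf, bg, bh, cd, ce, cf, cg, dg, dh, eg, gh
  2-simplices (6): bdg, bdh, bgh, cdg, ceg, dgh
  3-simplices (1): bdgh

Hence C_0 ≅ Z^8, C_1 ≅ Z^13, C_2 ≅ Z^6, C_3 ≅ Z^1.

The boundary map ∂_1: C_1 → C_0 maps an edge to its endpoints' difference, ∂[p,q] = q − p. For instance
  ∂bd = d − b.
The resulting 8×13 matrix has rank 7, and its Smith normal form has invariant factors (1,1,1,1,1,1,1).

The boundary map ∂_2: C_2 → C_1 sends each 2-simplex [p,q,r] to [q,r] − [p,r] + [p,q]. For instance
  ∂dgh = gh − dh + dg,
  ∂cdg = dg − cg + cd.
As a 13×6 matrix over Z this has rank 5, with invariant factors (1,1,1,1,1).

∂_3: C_3 → C_2 sends each 3-simplex σ to the alternating sum Σ_i (−1)^i (σ with its i-th vertex removed). For instance
  ∂bdgh = dgh − bgh + bdh − bdg.
The resulting 6×1 matrix has rank 1, and its Smith normal form has invariant factors (1).

From H_k ≅ ker(∂_k) / im(∂_{k+1}) we obtain:

  H_0: rank C_0 − rank ∂_1 = 8 − 7 = 1, and the invariant factors of ∂_1 are all 1, so H_0 ≅ Z.
  H_1: rank ker ∂_1 − rank ∂_2 = (13 − 7) − 5 = 1, and the invariant factors of ∂_2 are all 1, so H_1 ≅ Z.
  H_2: rank ker ∂_2 − rank ∂_3 = (6 − 5) − 1 = 0, and the invariant factors of ∂_3 are all 1, so H_2 ≅ 0.
  H_3: rank ker ∂_3 − rank ∂_4 = (1 − 1) − 0 = 0, and there is no ∂_4, so H_3 ≅ 0.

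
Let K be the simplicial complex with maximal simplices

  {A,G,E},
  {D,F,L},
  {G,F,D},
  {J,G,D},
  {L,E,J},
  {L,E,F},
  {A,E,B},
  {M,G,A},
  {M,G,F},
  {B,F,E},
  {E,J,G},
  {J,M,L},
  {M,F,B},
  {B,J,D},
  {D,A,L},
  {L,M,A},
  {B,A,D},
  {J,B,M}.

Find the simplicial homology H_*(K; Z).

Order the vertices as A < B < D < E < F < G < J < L < M. Listing each simplex with vertices in this order, K has dimension 2 with simplices:

  0-simplices (9): A, B, D, E, F, G, J, L, M
  1-simplices (27): AB, AD, AE, AG, AL, AM, BD, BE, BF, BJ, BM, DF, DG, DJ, DL, EF, EG, EJ, EL, FG, FL, FM, GJ, GM, JL, JM, LM
  2-simplices (18): ABD, ABE, ADL, AEG, AGM, ALM, BDJ, BEF, BFM, BJM, DFG, DFL, DGJ, EFL, EGJ, EJL, FGM, JLM

so the chain groups are C_0 ≅ Z^9, C_1 ≅ Z^27, C_2 ≅ Z^18.

The boundary map ∂_1: C_1 → C_0 sends each edge [p,q] (with p < q) to q − p. For instance
  ∂BF = F − B.
The resulting 9×27 matrix has rank 8, and its Smith normal form has invariant factors (1,1,1,1,1,1,1,1).

The boundary map ∂_2: C_2 → C_1 maps a triangle to the signed sum of its edges. For instance
  ∂ADL = DL − AL + AD,
  ∂BFM = FM − BM + BF.
This gives a 27×18 integer matrix of rank 17; reducing to Smith normal form yields diagonal entries (1,1,1,1,1,1,1,1,1,1,1,1,1,1,1,1,1).

Now H_k = ker ∂_k / im ∂_{k+1}, so:

  H_0: rank C_0 − rank ∂_1 = 9 − 8 = 1, and the invariant factors of ∂_1 are all 1, so H_0 ≅ Z.
  H_1: rank ker ∂_1 − rank ∂_2 = (27 − 8) − 17 = 2, and the invariant factors of ∂_2 are all 1, so H_1 ≅ Z^2.
  H_2: rank ker ∂_2 − rank ∂_3 = (18 − 17) − 0 = 1, and there is no ∂_3, so H_2 ≅ Z.

H_0 ≅ Z,  H_1 ≅ Z^2,  H_2 ≅ Z.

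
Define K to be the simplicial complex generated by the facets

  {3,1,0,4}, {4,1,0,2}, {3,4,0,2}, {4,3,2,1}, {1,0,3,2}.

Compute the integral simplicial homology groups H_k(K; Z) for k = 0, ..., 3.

H_0 = Z,  H_1 = 0,  H_2 = 0,  H_3 = Z.

Fix the vertex order 0 < 1 < 2 < 3 < 4 and write every simplex with vertices in increasing order. Then dim K = 3 and the simplices of K are:

  0-simplices (5): [0], [1], [2], [3], [4]
  1-simplices (10): [0,1], [0,2], [0,3], [0,4], [1,2], [1,3], [1,4], [2,3], [2,4], [3,4]
  2-simplices (10): [0,1,2], [0,1,3], [0,1,4], [0,2,3], [0,2,4], [0,3,4], [1,2,3], [1,2,4], [1,3,4], [2,3,4]
  3-simplices (5): [0,1,2,3], [0,1,2,4], [0,1,3,4], [0,2,3,4], [1,2,3,4]

Hence C_0 ≅ Z^5, C_1 ≅ Z^10, C_2 ≅ Z^10, C_3 ≅ Z^5.

∂_1: C_1 → C_0 is given by ∂[p,q] = [q] − [p].
The resulting 5×10 matrix has rank 4, and its Smith normal form has invariant factors (1,1,1,1).

∂_2: C_2 → C_1 maps a triangle to the signed sum of its edges. For instance
  ∂[2,3,4] = [3,4] − [2,4] + [2,3],
  ∂[0,1,4] = [1,4] − [0,4] + [0,1].
The 10×10 boundary matrix has rank 6 and Smith normal form diag(1,1,1,1,1,1).

The boundary map ∂_3: C_3 → C_2 sends each 3-simplex σ to the alternating sum Σ_i (−1)^i (σ with its i-th vertex removed). For instance
  ∂[0,2,3,4] = [2,3,4] − [0,3,4] + [0,2,4] − [0,2,3],
  ∂[0,1,3,4] = [1,3,4] − [0,3,4] + [0,1,4] − [0,1,3].
The 10×5 boundary matrix has rank 4 and Smith normal form diag(1,1,1,1).

Computing H_k = (kernel of ∂_k) / (image of ∂_{k+1}):

  H_0: rank C_0 − rank ∂_1 = 5 − 4 = 1, and the invariant factors of ∂_1 are all 1, so H_0 = Z.
  H_1: rank ker ∂_1 − rank ∂_2 = (10 − 4) − 6 = 0, and the invariant factors of ∂_2 are all 1, so H_1 = 0.
  H_2: rank ker ∂_2 − rank ∂_3 = (10 − 6) − 4 = 0, and the invariant factors of ∂_3 are all 1, so H_2 = 0.
  H_3: rank ker ∂_3 − rank ∂_4 = (5 − 4) − 0 = 1, and there is no ∂_4, so H_3 = Z.

(K is a triangulation of the 3-sphere S^3.)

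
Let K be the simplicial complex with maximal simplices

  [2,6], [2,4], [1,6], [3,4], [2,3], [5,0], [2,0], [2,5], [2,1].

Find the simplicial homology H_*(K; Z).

K has 7 vertices, 9 edges.
rank ∂_0 = 0, rank ∂_1 = 6 ⇒ b_0 = 7 − 0 − 6 = 1; all invariant factors of ∂_1 are 1 so no torsion. So H_0 ≅ Z.
rank ∂_1 = 6, rank ∂_2 = 0 ⇒ b_1 = 9 − 6 − 0 = 3. So H_1 ≅ Z^3.

H_0 = Z,  H_1 = Z^3.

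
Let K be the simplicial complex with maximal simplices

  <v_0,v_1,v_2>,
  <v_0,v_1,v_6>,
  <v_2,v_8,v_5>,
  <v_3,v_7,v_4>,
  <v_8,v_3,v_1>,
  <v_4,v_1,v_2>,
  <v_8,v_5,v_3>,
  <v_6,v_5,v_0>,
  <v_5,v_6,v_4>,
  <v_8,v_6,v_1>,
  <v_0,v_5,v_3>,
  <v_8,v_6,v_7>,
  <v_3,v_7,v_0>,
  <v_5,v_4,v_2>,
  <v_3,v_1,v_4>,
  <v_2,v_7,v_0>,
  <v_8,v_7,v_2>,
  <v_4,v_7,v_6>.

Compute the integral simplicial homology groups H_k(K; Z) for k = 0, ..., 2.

H_0 = Z,  H_1 = Z^2,  H_2 = Z.

Fix the vertex order v_0 < v_1 < v_2 < v_3 < v_4 < v_5 < v_6 < v_7 < v_8 and write every simplex with vertices in increasing order. Then dim K = 2 and the simplices of K are:

  0-simplices (9): [v_0], [v_1], [v_2], [v_3], [v_4], [v_5], [v_6], [v_7], [v_8]
  1-simplices (27): (27 of them)
  2-simplices (18): (18 of them)

Hence C_0 ≅ Z^9, C_1 ≅ Z^27, C_2 ≅ Z^18.

Boundary ∂_1: C_1 → C_0 is given by ∂[p,q] = [q] − [p]. For instance
  ∂[v_2,v_5] = [v_5] − [v_2].
As a 9×27 matrix over Z this has rank 8, with invariant factors (1,1,1,1,1,1,1,1).

The boundary map ∂_2: C_2 → C_1 maps a triangle to the signed sum of its edges. For instance
  ∂[v_4,v_6,v_7] = [v_6,v_7] − [v_4,v_7] + [v_4,v_6],
  ∂[v_0,v_3,v_7] = [v_3,v_7] − [v_0,v_7] + [v_0,v_3].
The resulting 27×18 matrix has rank 17, and its Smith normal form has invariant factors (1,1,1,1,1,1,1,1,1,1,1,1,1,1,1,1,1).

Reading off H_k = ker ∂_k / im ∂_{k+1}:

  H_0: rank C_0 − rank ∂_1 = 9 − 8 = 1, and the invariant factors of ∂_1 are all 1, so H_0 ≅ Z.
  H_1: rank ker ∂_1 − rank ∂_2 = (27 − 8) − 17 = 2, and the invariant factors of ∂_2 are all 1, so H_1 ≅ Z^2.
  H_2: rank ker ∂_2 − rank ∂_3 = (18 − 17) − 0 = 1, and there is no ∂_3, so H_2 ≅ Z.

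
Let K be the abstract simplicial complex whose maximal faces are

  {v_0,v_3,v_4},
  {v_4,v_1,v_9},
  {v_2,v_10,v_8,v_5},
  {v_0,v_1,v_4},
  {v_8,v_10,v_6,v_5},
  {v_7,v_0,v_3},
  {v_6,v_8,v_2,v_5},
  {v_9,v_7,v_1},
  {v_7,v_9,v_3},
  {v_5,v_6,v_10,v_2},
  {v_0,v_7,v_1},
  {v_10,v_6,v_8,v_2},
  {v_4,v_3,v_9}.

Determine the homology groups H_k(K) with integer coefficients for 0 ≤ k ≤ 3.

H_0 = Z^2,  H_1 = 0,  H_2 = Z,  H_3 = Z.

Order the vertices as v_0 < v_1 < v_2 < v_3 < v_4 < v_5 < v_6 < v_7 < v_8 < v_9 < v_10. Listing each simplex with vertices in this order, K has dimension 3 with simplices:

  0-simplices (11): [v_0], [v_1], [v_2], [v_3], [v_4], [v_5], [v_6], [v_7], [v_8], [v_9], [v_10]
  1-simplices (22): (22 of them)
  2-simplices (18): (18 of them)
  3-simplices (5): [v_2,v_5,v_6,v_8], [v_2,v_5,v_6,v_10], [v_2,v_5,v_8,v_10], [v_2,v_6,v_8,v_10], [v_5,v_6,v_8,v_10]

so the chain groups are C_0 ≅ Z^11, C_1 ≅ Z^22, C_2 ≅ Z^18, C_3 ≅ Z^5.

The boundary map ∂_1: C_1 → C_0 maps an edge to its endpoints' difference, ∂[p,q] = q − p.
As a 11×22 matrix over Z this has rank 9, with invariant factors (1,1,1,1,1,1,1,1,1).

∂_2: C_2 → C_1 maps a triangle to the signed sum of its edges. For instance
  ∂[v_2,v_6,v_10] = [v_6,v_10] − [v_2,v_10] + [v_2,v_6],
  ∂[v_2,v_5,v_6] = [v_5,v_6] − [v_2,v_6] + [v_2,v_5].
The 22×18 boundary matrix has rank 13 and Smith normal form diag(1,1,1,1,1,1,1,1,1,1,1,1,1).

The boundary map ∂_3: C_3 → C_2 sends each 3-simplex σ to the alternating sum Σ_i (−1)^i (σ with its i-th vertex removed). For instance
  ∂[v_2,v_6,v_8,v_10] = [v_6,v_8,v_10] − [v_2,v_8,v_10] + [v_2,v_6,v_10] − [v_2,v_6,v_8],
  ∂[v_5,v_6,v_8,v_10] = [v_6,v_8,v_10] − [v_5,v_8,v_10] + [v_5,v_6,v_10] − [v_5,v_6,v_8].
As a 18×5 matrix over Z this has rank 4, with invariant factors (1,1,1,1).

Computing H_k = (kernel of ∂_k) / (image of ∂_{k+1}):

  H_0: rank C_0 − rank ∂_1 = 11 − 9 = 2, and the invariant factors of ∂_1 are all 1, so H_0 = Z^2.
  H_1: rank ker ∂_1 − rank ∂_2 = (22 − 9) − 13 = 0, and the invariant factors of ∂_2 are all 1, so H_1 = 0.
  H_2: rank ker ∂_2 − rank ∂_3 = (18 − 13) − 4 = 1, and the invariant factors of ∂_3 are all 1, so H_2 = Z.
  H_3: rank ker ∂_3 − rank ∂_4 = (5 − 4) − 0 = 1, and there is no ∂_4, so H_3 = Z.

As a check, the Euler characteristic is 11 − 22 + 18 − 5 = 2, which agrees with 2 − 0 + 1 − 1 = 2.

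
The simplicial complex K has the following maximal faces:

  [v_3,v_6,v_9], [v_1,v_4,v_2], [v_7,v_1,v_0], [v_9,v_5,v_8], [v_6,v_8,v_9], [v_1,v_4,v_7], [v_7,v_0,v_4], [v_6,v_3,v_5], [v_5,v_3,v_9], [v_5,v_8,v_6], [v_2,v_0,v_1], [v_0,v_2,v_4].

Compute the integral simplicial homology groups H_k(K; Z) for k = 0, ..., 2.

We work with the vertex ordering v_0 < v_1 < v_2 < v_3 < v_4 < v_5 < v_6 < v_7 < v_8 < v_9. The simplices of K, each written with vertices in increasing order, are:

  0-simplices (10): [v_0], [v_1], [v_2], [v_3], [v_4], [v_5], [v_6], [v_7], [v_8], [v_9]
  1-simplices (18): (18 of them)
  2-simplices (12): (12 of them)

giving chain groups C_0 ≅ Z^10, C_1 ≅ Z^18, C_2 ≅ Z^12.

The boundary map ∂_1: C_1 → C_0 is given by ∂[p,q] = [q] − [p]. For instance
  ∂[v_8,v_9] = [v_9] − [v_8].
As a 10×18 matrix over Z this has rank 8, with invariant factors (1,1,1,1,1,1,1,1).

Boundary ∂_2: C_2 → C_1 sends each 2-simplex [p,q,r] to [q,r] − [p,r] + [p,q]. For instance
  ∂[v_5,v_8,v_9] = [v_8,v_9] − [v_5,v_9] + [v_5,v_8],
  ∂[v_3,v_6,v_9] = [v_6,v_9] − [v_3,v_9] + [v_3,v_6].
As a 18×12 matrix over Z this has rank 10, with invariant factors (1,1,1,1,1,1,1,1,1,1).

Reading off H_k = ker ∂_k / im ∂_{k+1}:

  H_0: rank C_0 − rank ∂_1 = 10 − 8 = 2, and the invariant factors of ∂_1 are all 1, so H_0 ≅ Z^2.
  H_1: rank ker ∂_1 − rank ∂_2 = (18 − 8) − 10 = 0, and the invariant factors of ∂_2 are all 1, so H_1 ≅ 0.
  H_2: rank ker ∂_2 − rank ∂_3 = (12 − 10) − 0 = 2, and there is no ∂_3, so H_2 ≅ Z^2.

H_0 ≅ Z^2,  H_1 = 0,  H_2 ≅ Z^2.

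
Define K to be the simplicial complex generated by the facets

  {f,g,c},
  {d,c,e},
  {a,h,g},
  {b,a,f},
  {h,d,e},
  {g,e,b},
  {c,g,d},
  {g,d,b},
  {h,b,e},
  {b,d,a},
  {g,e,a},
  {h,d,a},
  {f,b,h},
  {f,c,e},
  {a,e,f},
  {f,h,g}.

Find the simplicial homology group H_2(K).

Fix the vertex order a < b < c < d < e < f < g < h and write every simplex with vertices in increasing order. Then dim K = 2 and the simplices of K are:

  0-simplices (8): a, b, c, d, e, f, g, h
  1-simplices (24): ab, ad, ae, af, ag, ah, bd, be, bf, bg, bh, cd, ce, cf, cg, de, dg, dh, ef, eg, eh, fg, fh, gh
  2-simplices (16): abd, abf, adh, aef, aeg, agh, bdg, beg, beh, bfh, cde, cdg, cef, cfg, deh, fgh

so the chain groups are C_0 ≅ Z^8, C_1 ≅ Z^24, C_2 ≅ Z^16.

∂_1: C_1 → C_0 sends each edge [p,q] (with p < q) to q − p. For instance
  ∂eg = g − e.
The 8×24 boundary matrix has rank 7 and Smith normal form diag(1,1,1,1,1,1,1).

∂_2: C_2 → C_1 sends each 2-simplex [p,q,r] to [q,r] − [p,r] + [p,q]. For instance
  ∂cdg = dg − cg + cd,
  ∂beg = eg − bg + be.
The resulting 24×16 matrix has rank 15, and its Smith normal form has invariant factors (1,1,1,1,1,1,1,1,1,1,1,1,1,1,1).

From H_k ≅ ker(∂_k) / im(∂_{k+1}) we obtain:

  H_2: rank ker ∂_2 − rank ∂_3 = (16 − 15) − 0 = 1, and there is no ∂_3, so H_2 = Z.

H_2 = Z.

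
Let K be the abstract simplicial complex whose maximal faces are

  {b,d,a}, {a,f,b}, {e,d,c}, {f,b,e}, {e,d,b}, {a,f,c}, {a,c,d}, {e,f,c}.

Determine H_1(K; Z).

Take the total order a < b < c < d < e < f on the vertex set. Then K (dimension 2) consists of the simplices:

  0-simplices (6): a, b, c, d, e, f
  1-simplices (12): ab, ac, ad, af, bd, be, bf, cd, ce, cf, de, ef
  2-simplices (8): abd, abf, acd, acf, bde, bef, cde, cef

giving chain groups C_0 ≅ Z^6, C_1 ≅ Z^12, C_2 ≅ Z^8.

∂_1: C_1 → C_0 maps an edge to its endpoints' difference, ∂[p,q] = q − p.
The 6×12 boundary matrix has rank 5 and Smith normal form diag(1,1,1,1,1).

The boundary map ∂_2: C_2 → C_1 sends each 2-simplex [p,q,r] to [q,r] − [p,r] + [p,q]. For instance
  ∂acd = cd − ad + ac,
  ∂bef = ef − bf + be.
The 12×8 boundary matrix has rank 7 and Smith normal form diag(1,1,1,1,1,1,1).

Computing H_k = (kernel of ∂_k) / (image of ∂_{k+1}):

  H_1: rank ker ∂_1 − rank ∂_2 = (12 − 5) − 7 = 0, and the invariant factors of ∂_2 are all 1, so H_1 ≅ 0.

(K is a triangulation of the 2-sphere S^2.)

H_1 = 0.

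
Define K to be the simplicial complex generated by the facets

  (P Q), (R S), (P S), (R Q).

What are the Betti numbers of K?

b_0 = 1, b_1 = 1.

Order the vertices as P < Q < R < S. Listing each simplex with vertices in this order, K has dimension 1 with simplices:

  0-simplices (4): P, Q, R, S
  1-simplices (4): PQ, PS, QR, RS

Hence C_0 ≅ Z^4, C_1 ≅ Z^4.

Boundary ∂_1: C_1 → C_0 maps an edge to its endpoints' difference, ∂[p,q] = q − p. For instance
  ∂RS = S − R.
As a 4×4 matrix over Z this has rank 3, with invariant factors (1,1,1).

Reading off H_k = ker ∂_k / im ∂_{k+1}:

  H_0: rank C_0 − rank ∂_1 = 4 − 3 = 1, and the invariant factors of ∂_1 are all 1, so H_0 ≅ Z.
  H_1: rank ker ∂_1 − rank ∂_2 = (4 − 3) − 0 = 1, and there is no ∂_2, so H_1 ≅ Z.

Hence the Betti numbers are b_0 = 1, b_1 = 1.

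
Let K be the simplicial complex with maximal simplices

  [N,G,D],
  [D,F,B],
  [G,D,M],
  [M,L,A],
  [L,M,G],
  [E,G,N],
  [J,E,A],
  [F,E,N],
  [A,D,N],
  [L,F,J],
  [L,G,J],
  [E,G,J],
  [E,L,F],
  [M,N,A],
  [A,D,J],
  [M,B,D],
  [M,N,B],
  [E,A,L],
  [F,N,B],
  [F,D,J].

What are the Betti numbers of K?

Take the total order A < B < D < E < F < G < J < L < M < N on the vertex set. Then K (dimension 2) consists of the simplices:

  0-simplices (10): A, B, D, E, F, G, J, L, M, N
  1-simplices (30): AD, AE, AJ, AL, AM, AN, BD, BF, BM, BN, DF, DG, DJ, DM, DN, EF, EG, EJ, EL, EN, FJ, FL, FN, GJ, GL, GM, GN, JL, LM, MN
  2-simplices (20): ADJ, ADN, AEJ, AEL, ALM, AMN, BDF, BDM, BFN, BMN, DFJ, DGM, DGN, EFL, EFN, EGJ, EGN, FJL, GJL, GLM

giving chain groups C_0 ≅ Z^10, C_1 ≅ Z^30, C_2 ≅ Z^20.

The boundary map ∂_1: C_1 → C_0 maps an edge to its endpoints' difference, ∂[p,q] = q − p.
The 10×30 boundary matrix has rank 9 and Smith normal form diag(1,1,1,1,1,1,1,1,1).

The boundary map ∂_2: C_2 → C_1 acts by ∂[p,q,r] = [q,r] − [p,r] + [p,q]. For instance
  ∂DGN = GN − DN + DG,
  ∂EGN = GN − EN + EG.
The 30×20 boundary matrix has rank 20 and Smith normal form diag(1,1,1,1,1,1,1,1,1,1,1,1,1,1,1,1,1,1,1,2).

Reading off H_k = ker ∂_k / im ∂_{k+1}:

  H_0: rank C_0 − rank ∂_1 = 10 − 9 = 1, and the invariant factors of ∂_1 are all 1, so H_0 = Z.
  H_1: rank ker ∂_1 − rank ∂_2 = (30 − 9) − 20 = 1, and ∂_2 has invariant factor 2 > 1, so H_1 = Z ⊕ Z_2.
  H_2: rank ker ∂_2 − rank ∂_3 = (20 − 20) − 0 = 0, and there is no ∂_3, so H_2 = 0.

As a check, the Euler characteristic is 10 − 30 + 20 = 0, which agrees with 1 − 1 + 0 = 0.
(K is a triangulation of the Klein bottle.)

Hence the Betti numbers are b_0 = 1, b_1 = 1, b_2 = 0.

b_0 = 1, b_1 = 1, b_2 = 0.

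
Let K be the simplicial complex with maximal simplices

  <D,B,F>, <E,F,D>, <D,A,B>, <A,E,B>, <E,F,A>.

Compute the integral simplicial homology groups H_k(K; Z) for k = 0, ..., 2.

Take the total order A < B < D < E < F on the vertex set. Then K (dimension 2) consists of the simplices:

  0-simplices (5): A, B, D, E, F
  1-simplices (10): AB, AD, AE, AF, BD, BE, BF, DE, DF, EF
  2-simplices (5): ABD, ABE, AEF, BDF, DEF

Hence C_0 ≅ Z^5, C_1 ≅ Z^10, C_2 ≅ Z^5.

∂_1: C_1 → C_0 maps an edge to its endpoints' difference, ∂[p,q] = q − p.
The resulting 5×10 matrix has rank 4, and its Smith normal form has invariant factors (1,1,1,1).

∂_2: C_2 → C_1 sends each 2-simplex [p,q,r] to [q,r] − [p,r] + [p,q]. For instance
  ∂AEF = EF − AF + AE,
  ∂BDF = DF − BF + BD.
The 10×5 boundary matrix has rank 5 and Smith normal form diag(1,1,1,1,1).

Computing H_k = (kernel of ∂_k) / (image of ∂_{k+1}):

  H_0: rank C_0 − rank ∂_1 = 5 − 4 = 1, and the invariant factors of ∂_1 are all 1, so H_0 ≅ Z.
  H_1: rank ker ∂_1 − rank ∂_2 = (10 − 4) − 5 = 1, and the invariant factors of ∂_2 are all 1, so H_1 ≅ Z.
  H_2: rank ker ∂_2 − rank ∂_3 = (5 − 5) − 0 = 0, and there is no ∂_3, so H_2 ≅ 0.

H_0 = Z,  H_1 = Z,  H_2 = 0.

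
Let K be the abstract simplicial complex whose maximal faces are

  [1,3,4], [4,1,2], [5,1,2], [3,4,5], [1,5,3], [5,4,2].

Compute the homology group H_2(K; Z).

Order the vertices as 1 < 2 < 3 < 4 < 5. Listing each simplex with vertices in this order, K has dimension 2 with simplices:

  0-simplices (5): [1], [2], [3], [4], [5]
  1-simplices (9): [1,2], [1,3], [1,4], [1,5], [2,4], [2,5], [3,4], [3,5], [4,5]
  2-simplices (6): [1,2,4], [1,2,5], [1,3,4], [1,3,5], [2,4,5], [3,4,5]

giving chain groups C_0 ≅ Z^5, C_1 ≅ Z^9, C_2 ≅ Z^6.

∂_1: C_1 → C_0 sends each edge [p,q] (with p < q) to q − p.
This gives a 5×9 integer matrix of rank 4; reducing to Smith normal form yields diagonal entries (1,1,1,1).

∂_2: C_2 → C_1 sends each 2-simplex [p,q,r] to [q,r] − [p,r] + [p,q]. For instance
  ∂[1,2,5] = [2,5] − [1,5] + [1,2],
  ∂[1,3,5] = [3,5] − [1,5] + [1,3].
The resulting 9×6 matrix has rank 5, and its Smith normal form has invariant factors (1,1,1,1,1).

Computing H_k = (kernel of ∂_k) / (image of ∂_{k+1}):

  H_2: rank ker ∂_2 − rank ∂_3 = (6 − 5) − 0 = 1, and there is no ∂_3, so H_2 ≅ Z.

H_2 ≅ Z.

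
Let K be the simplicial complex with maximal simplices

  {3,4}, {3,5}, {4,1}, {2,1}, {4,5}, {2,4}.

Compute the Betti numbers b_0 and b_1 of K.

b_0 = 1, b_1 = 2.

K has 5 vertices, 6 edges.
rank ∂_0 = 0, rank ∂_1 = 4 ⇒ b_0 = 5 − 0 − 4 = 1; all invariant factors of ∂_1 are 1 so no torsion. So H_0 = Z.
rank ∂_1 = 4, rank ∂_2 = 0 ⇒ b_1 = 6 − 4 − 0 = 2. So H_1 = Z^2.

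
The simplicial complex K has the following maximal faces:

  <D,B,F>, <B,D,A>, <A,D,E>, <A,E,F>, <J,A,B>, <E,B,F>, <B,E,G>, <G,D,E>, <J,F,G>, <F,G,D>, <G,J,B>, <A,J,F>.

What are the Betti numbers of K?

b_0 = 1, b_1 = 0, b_2 = 0.

We work with the vertex ordering A < B < D < E < F < G < J. The simplices of K, each written with vertices in increasing order, are:

  0-simplices (7): A, B, D, E, F, G, J
  1-simplices (18): AB, AD, AE, AF, AJ, BD, BE, BF, BG, BJ, DE, DF, DG, EF, EG, FG, FJ, GJ
  2-simplices (12): ABD, ABJ, ADE, AEF, AFJ, BDF, BEF, BEG, BGJ, DEG, DFG, FGJ

Hence C_0 ≅ Z^7, C_1 ≅ Z^18, C_2 ≅ Z^12.

Boundary ∂_1: C_1 → C_0 sends each edge [p,q] (with p < q) to q − p. For instance
  ∂DG = G − D.
As a 7×18 matrix over Z this has rank 6, with invariant factors (1,1,1,1,1,1).

∂_2: C_2 → C_1 acts by ∂[p,q,r] = [q,r] − [p,r] + [p,q]. For instance
  ∂BEF = EF − BF + BE,
  ∂DEG = EG − DG + DE.
This gives a 18×12 integer matrix of rank 12; reducing to Smith normal form yields diagonal entries (1,1,1,1,1,1,1,1,1,1,1,2).

From H_k ≅ ker(∂_k) / im(∂_{k+1}) we obtain:

  H_0: rank C_0 − rank ∂_1 = 7 − 6 = 1, and the invariant factors of ∂_1 are all 1, so H_0 = Z.
  H_1: rank ker ∂_1 − rank ∂_2 = (18 − 6) − 12 = 0, and ∂_2 has invariant factor 2 > 1, so H_1 = Z/2.
  H_2: rank ker ∂_2 − rank ∂_3 = (12 − 12) − 0 = 0, and there is no ∂_3, so H_2 = 0.

Hence the Betti numbers are b_0 = 1, b_1 = 0, b_2 = 0.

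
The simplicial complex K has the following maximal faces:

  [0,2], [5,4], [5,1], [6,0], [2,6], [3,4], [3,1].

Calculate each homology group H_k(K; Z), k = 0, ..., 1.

H_0 = Z^2,  H_1 = Z^2.

Order the vertices as 0 < 1 < 2 < 3 < 4 < 5 < 6. Listing each simplex with vertices in this order, K has dimension 1 with simplices:

  0-simplices (7): [0], [1], [2], [3], [4], [5], [6]
  1-simplices (7): [0,2], [0,6], [1,3], [1,5], [2,6], [3,4], [4,5]

Hence C_0 ≅ Z^7, C_1 ≅ Z^7.

Boundary ∂_1: C_1 → C_0 maps an edge to its endpoints' difference, ∂[p,q] = q − p.
The resulting 7×7 matrix has rank 5, and its Smith normal form has invariant factors (1,1,1,1,1).

Reading off H_k = ker ∂_k / im ∂_{k+1}:

  H_0: rank C_0 − rank ∂_1 = 7 − 5 = 2, and the invariant factors of ∂_1 are all 1, so H_0 = Z^2.
  H_1: rank ker ∂_1 − rank ∂_2 = (7 − 5) − 0 = 2, and there is no ∂_2, so H_1 = Z^2.

(K is a triangulation of the disjoint union of the circle S^1 and the circle S^1.)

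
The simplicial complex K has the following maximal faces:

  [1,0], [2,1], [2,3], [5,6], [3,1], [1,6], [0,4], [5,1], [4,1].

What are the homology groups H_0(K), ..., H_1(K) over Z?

K has 7 vertices, 9 edges.
rank ∂_0 = 0, rank ∂_1 = 6 ⇒ b_0 = 7 − 0 − 6 = 1; all invariant factors of ∂_1 are 1 so no torsion. So H_0 = Z.
rank ∂_1 = 6, rank ∂_2 = 0 ⇒ b_1 = 9 − 6 − 0 = 3. So H_1 = Z^3.

H_0 = Z,  H_1 = Z^3.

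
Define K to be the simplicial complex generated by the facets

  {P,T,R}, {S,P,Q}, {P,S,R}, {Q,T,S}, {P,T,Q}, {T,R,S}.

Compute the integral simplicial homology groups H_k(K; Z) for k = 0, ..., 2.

Fix the vertex order P < Q < R < S < T and write every simplex with vertices in increasing order. Then dim K = 2 and the simplices of K are:

  0-simplices (5): P, Q, R, S, T
  1-simplices (9): PQ, PR, PS, PT, QS, QT, RS, RT, ST
  2-simplices (6): PQS, PQT, PRS, PRT, QST, RST

Hence C_0 ≅ Z^5, C_1 ≅ Z^9, C_2 ≅ Z^6.

∂_1: C_1 → C_0 sends each edge [p,q] (with p < q) to q − p. For instance
  ∂PT = T − P.
The 5×9 boundary matrix has rank 4 and Smith normal form diag(1,1,1,1).

∂_2: C_2 → C_1 sends each 2-simplex [p,q,r] to [q,r] − [p,r] + [p,q]. For instance
  ∂QST = ST − QT + QS,
  ∂PQS = QS − PS + PQ.
This gives a 9×6 integer matrix of rank 5; reducing to Smith normal form yields diagonal entries (1,1,1,1,1).

Computing H_k = (kernel of ∂_k) / (image of ∂_{k+1}):

  H_0: rank C_0 − rank ∂_1 = 5 − 4 = 1, and the invariant factors of ∂_1 are all 1, so H_0 ≅ Z.
  H_1: rank ker ∂_1 − rank ∂_2 = (9 − 4) − 5 = 0, and the invariant factors of ∂_2 are all 1, so H_1 ≅ 0.
  H_2: rank ker ∂_2 − rank ∂_3 = (6 − 5) − 0 = 1, and there is no ∂_3, so H_2 ≅ Z.

H_0 = Z,  H_1 = 0,  H_2 = Z.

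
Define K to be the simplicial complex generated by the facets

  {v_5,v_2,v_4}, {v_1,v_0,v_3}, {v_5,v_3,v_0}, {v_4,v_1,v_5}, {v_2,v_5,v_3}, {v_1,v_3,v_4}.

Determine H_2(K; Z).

K has 6 vertices, 12 edges, 6 triangles.
rank ∂_2 = 6, rank ∂_3 = 0 ⇒ b_2 = 6 − 6 − 0 = 0. So H_2 = 0.

H_2 = 0.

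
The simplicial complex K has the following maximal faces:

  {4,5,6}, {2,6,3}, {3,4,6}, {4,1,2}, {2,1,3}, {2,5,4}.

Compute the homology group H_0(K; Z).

Fix the vertex order 1 < 2 < 3 < 4 < 5 < 6 and write every simplex with vertices in increasing order. Then dim K = 2 and the simplices of K are:

  0-simplices (6): [1], [2], [3], [4], [5], [6]
  1-simplices (12): [1,2], [1,3], [1,4], [2,3], [2,4], [2,5], [2,6], [3,4], [3,6], [4,5], [4,6], [5,6]
  2-simplices (6): [1,2,3], [1,2,4], [2,3,6], [2,4,5], [3,4,6], [4,5,6]

Hence C_0 ≅ Z^6, C_1 ≅ Z^12, C_2 ≅ Z^6.

The boundary map ∂_1: C_1 → C_0 maps an edge to its endpoints' difference, ∂[p,q] = q − p.
As a 6×12 matrix over Z this has rank 5, with invariant factors (1,1,1,1,1).

Boundary ∂_2: C_2 → C_1 acts by ∂[p,q,r] = [q,r] − [p,r] + [p,q]. For instance
  ∂[2,4,5] = [4,5] − [2,5] + [2,4],
  ∂[1,2,3] = [2,3] − [1,3] + [1,2].
This gives a 12×6 integer matrix of rank 6; reducing to Smith normal form yields diagonal entries (1,1,1,1,1,1).

Computing H_k = (kernel of ∂_k) / (image of ∂_{k+1}):

  H_0: rank C_0 − rank ∂_1 = 6 − 5 = 1, and the invariant factors of ∂_1 are all 1, so H_0 = Z.

(K is a triangulation of the cylinder S^1 x I.)

H_0 ≅ Z.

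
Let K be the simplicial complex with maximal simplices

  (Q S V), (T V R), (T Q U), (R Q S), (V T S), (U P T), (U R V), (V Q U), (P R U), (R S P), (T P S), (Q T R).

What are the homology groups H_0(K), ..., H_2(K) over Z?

H_0 ≅ Z,  H_1 ≅ Z_2,  H_2 = 0.

Fix the vertex order P < Q < R < S < T < U < V and write every simplex with vertices in increasing order. Then dim K = 2 and the simplices of K are:

  0-simplices (7): P, Q, R, S, T, U, V
  1-simplices (18): PR, PS, PT, PU, QR, QS, QT, QU, QV, RS, RT, RU, RV, ST, SV, TU, TV, UV
  2-simplices (12): PRS, PRU, PST, PTU, QRS, QRT, QSV, QTU, QUV, RTV, RUV, STV

so the chain groups are C_0 ≅ Z^7, C_1 ≅ Z^18, C_2 ≅ Z^12.

∂_1: C_1 → C_0 sends each edge [p,q] (with p < q) to q − p.
The 7×18 boundary matrix has rank 6 and Smith normal form diag(1,1,1,1,1,1).

Boundary ∂_2: C_2 → C_1 sends each 2-simplex [p,q,r] to [q,r] − [p,r] + [p,q]. For instance
  ∂QSV = SV − QV + QS,
  ∂PST = ST − PT + PS.
The resulting 18×12 matrix has rank 12, and its Smith normal form has invariant factors (1,1,1,1,1,1,1,1,1,1,1,2).

Now H_k = ker ∂_k / im ∂_{k+1}, so:

  H_0: rank C_0 − rank ∂_1 = 7 − 6 = 1, and the invariant factors of ∂_1 are all 1, so H_0 ≅ Z.
  H_1: rank ker ∂_1 − rank ∂_2 = (18 − 6) − 12 = 0, and ∂_2 has invariant factor 2 > 1, so H_1 ≅ Z_2.
  H_2: rank ker ∂_2 − rank ∂_3 = (12 − 12) − 0 = 0, and there is no ∂_3, so H_2 ≅ 0.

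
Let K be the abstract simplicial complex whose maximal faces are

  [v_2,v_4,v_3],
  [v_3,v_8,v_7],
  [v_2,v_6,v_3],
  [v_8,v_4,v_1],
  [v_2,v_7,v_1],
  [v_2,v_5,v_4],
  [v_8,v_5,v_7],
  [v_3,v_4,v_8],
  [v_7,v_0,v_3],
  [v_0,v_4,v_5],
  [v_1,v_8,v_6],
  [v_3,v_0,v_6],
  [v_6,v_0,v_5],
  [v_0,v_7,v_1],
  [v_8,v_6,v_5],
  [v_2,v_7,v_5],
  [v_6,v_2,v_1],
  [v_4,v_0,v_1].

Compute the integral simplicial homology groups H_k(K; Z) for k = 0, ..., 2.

H_0 ≅ Z,  H_1 ≅ Z^2,  H_2 ≅ Z.

Take the total order v_0 < v_1 < v_2 < v_3 < v_4 < v_5 < v_6 < v_7 < v_8 on the vertex set. Then K (dimension 2) consists of the simplices:

  0-simplices (9): [v_0], [v_1], [v_2], [v_3], [v_4], [v_5], [v_6], [v_7], [v_8]
  1-simplices (27): (27 of them)
  2-simplices (18): (18 of them)

Hence C_0 ≅ Z^9, C_1 ≅ Z^27, C_2 ≅ Z^18.

Boundary ∂_1: C_1 → C_0 sends each edge [p,q] (with p < q) to q − p. For instance
  ∂[v_5,v_7] = [v_7] − [v_5].
The 9×27 boundary matrix has rank 8 and Smith normal form diag(1,1,1,1,1,1,1,1).

∂_2: C_2 → C_1 maps a triangle to the signed sum of its edges. For instance
  ∂[v_2,v_3,v_6] = [v_3,v_6] − [v_2,v_6] + [v_2,v_3],
  ∂[v_2,v_4,v_5] = [v_4,v_5] − [v_2,v_5] + [v_2,v_4].
The 27×18 boundary matrix has rank 17 and Smith normal form diag(1,1,1,1,1,1,1,1,1,1,1,1,1,1,1,1,1).

Reading off H_k = ker ∂_k / im ∂_{k+1}:

  H_0: rank C_0 − rank ∂_1 = 9 − 8 = 1, and the invariant factors of ∂_1 are all 1, so H_0 = Z.
  H_1: rank ker ∂_1 − rank ∂_2 = (27 − 8) − 17 = 2, and the invariant factors of ∂_2 are all 1, so H_1 = Z^2.
  H_2: rank ker ∂_2 − rank ∂_3 = (18 − 17) − 0 = 1, and there is no ∂_3, so H_2 = Z.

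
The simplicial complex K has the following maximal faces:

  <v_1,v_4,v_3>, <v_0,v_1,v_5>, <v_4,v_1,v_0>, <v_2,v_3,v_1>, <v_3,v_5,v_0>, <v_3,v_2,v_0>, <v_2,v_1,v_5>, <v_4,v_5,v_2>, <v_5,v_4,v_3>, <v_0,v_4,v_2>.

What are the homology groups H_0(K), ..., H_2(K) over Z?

Fix the vertex order v_0 < v_1 < v_2 < v_3 < v_4 < v_5 and write every simplex with vertices in increasing order. Then dim K = 2 and the simplices of K are:

  0-simplices (6): [v_0], [v_1], [v_2], [v_3], [v_4], [v_5]
  1-simplices (15): (15 of them)
  2-simplices (10): [v_0,v_1,v_4], [v_0,v_1,v_5], [v_0,v_2,v_3], [v_0,v_2,v_4], [v_0,v_3,v_5], [v_1,v_2,v_3], [v_1,v_2,v_5], [v_1,v_3,v_4], [v_2,v_4,v_5], [v_3,v_4,v_5]

so the chain groups are C_0 ≅ Z^6, C_1 ≅ Z^15, C_2 ≅ Z^10.

Boundary ∂_1: C_1 → C_0 is given by ∂[p,q] = [q] − [p].
This gives a 6×15 integer matrix of rank 5; reducing to Smith normal form yields diagonal entries (1,1,1,1,1).

Boundary ∂_2: C_2 → C_1 maps a triangle to the signed sum of its edges. For instance
  ∂[v_2,v_4,v_5] = [v_4,v_5] − [v_2,v_5] + [v_2,v_4],
  ∂[v_0,v_1,v_5] = [v_1,v_5] − [v_0,v_5] + [v_0,v_1].
The 15×10 boundary matrix has rank 10 and Smith normal form diag(1,1,1,1,1,1,1,1,1,2).

Reading off H_k = ker ∂_k / im ∂_{k+1}:

  H_0: rank C_0 − rank ∂_1 = 6 − 5 = 1, and the invariant factors of ∂_1 are all 1, so H_0 = Z.
  H_1: rank ker ∂_1 − rank ∂_2 = (15 − 5) − 10 = 0, and ∂_2 has invariant factor 2 > 1, so H_1 = Z/2Z.
  H_2: rank ker ∂_2 − rank ∂_3 = (10 − 10) − 0 = 0, and there is no ∂_3, so H_2 = 0.

(K is a triangulation of the real projective plane RP^2.)

H_0 = Z,  H_1 = Z/2Z,  H_2 = 0.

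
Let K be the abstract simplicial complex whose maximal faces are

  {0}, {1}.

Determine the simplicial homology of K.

H_0 = Z^2.

Take the total order 0 < 1 on the vertex set. Then K (dimension 0) consists of the simplices:

  0-simplices (2): [0], [1]

so the chain groups are C_0 ≅ Z^2.

Now H_k = ker ∂_k / im ∂_{k+1}, so:

  H_0: rank C_0 − rank ∂_1 = 2 − 0 = 2, and there is no ∂_1, so H_0 = Z^2.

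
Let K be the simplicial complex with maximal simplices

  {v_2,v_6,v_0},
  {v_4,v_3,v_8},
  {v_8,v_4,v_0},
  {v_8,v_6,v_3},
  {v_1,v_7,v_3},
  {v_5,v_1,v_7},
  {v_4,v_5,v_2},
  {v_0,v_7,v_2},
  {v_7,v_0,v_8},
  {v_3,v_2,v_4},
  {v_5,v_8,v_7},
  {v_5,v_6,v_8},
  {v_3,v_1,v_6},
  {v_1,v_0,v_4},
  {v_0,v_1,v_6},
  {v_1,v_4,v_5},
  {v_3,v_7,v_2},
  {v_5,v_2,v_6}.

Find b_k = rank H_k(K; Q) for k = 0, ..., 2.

b_0 = 1, b_1 = 2, b_2 = 1.

K has 9 vertices, 27 edges, 18 triangles.
rank ∂_0 = 0, rank ∂_1 = 8 ⇒ b_0 = 9 − 0 − 8 = 1; all invariant factors of ∂_1 are 1 so no torsion. So H_0 ≅ Z.
rank ∂_1 = 8, rank ∂_2 = 17 ⇒ b_1 = 27 − 8 − 17 = 2; all invariant factors of ∂_2 are 1 so no torsion. So H_1 ≅ Z^2.
rank ∂_2 = 17, rank ∂_3 = 0 ⇒ b_2 = 18 − 17 − 0 = 1. So H_2 ≅ Z.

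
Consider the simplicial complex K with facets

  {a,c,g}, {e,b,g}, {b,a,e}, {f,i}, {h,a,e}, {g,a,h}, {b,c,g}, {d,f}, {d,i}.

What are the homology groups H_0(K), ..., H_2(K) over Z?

H_0 = Z^2,  H_1 = Z^2,  H_2 = 0.

K has 9 vertices, 15 edges, 6 triangles.
rank ∂_0 = 0, rank ∂_1 = 7 ⇒ b_0 = 9 − 0 − 7 = 2; all invariant factors of ∂_1 are 1 so no torsion. So H_0 ≅ Z^2.
rank ∂_1 = 7, rank ∂_2 = 6 ⇒ b_1 = 15 − 7 − 6 = 2; all invariant factors of ∂_2 are 1 so no torsion. So H_1 ≅ Z^2.
rank ∂_2 = 6, rank ∂_3 = 0 ⇒ b_2 = 6 − 6 − 0 = 0. So H_2 ≅ 0.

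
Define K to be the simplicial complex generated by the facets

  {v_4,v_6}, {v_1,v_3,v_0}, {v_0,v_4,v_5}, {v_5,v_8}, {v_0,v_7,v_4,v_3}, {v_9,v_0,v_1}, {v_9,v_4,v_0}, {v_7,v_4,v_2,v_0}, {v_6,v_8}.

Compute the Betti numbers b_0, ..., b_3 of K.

b_0 = 1, b_1 = 1, b_2 = 0, b_3 = 0.

Order the vertices as v_0 < v_1 < v_2 < v_3 < v_4 < v_5 < v_6 < v_7 < v_8 < v_9. Listing each simplex with vertices in this order, K has dimension 3 with simplices:

  0-simplices (10): [v_0], [v_1], [v_2], [v_3], [v_4], [v_5], [v_6], [v_7], [v_8], [v_9]
  1-simplices (19): (19 of them)
  2-simplices (11): (11 of them)
  3-simplices (2): [v_0,v_2,v_4,v_7], [v_0,v_3,v_4,v_7]

so the chain groups are C_0 ≅ Z^10, C_1 ≅ Z^19, C_2 ≅ Z^11, C_3 ≅ Z^2.

Boundary ∂_1: C_1 → C_0 is given by ∂[p,q] = [q] − [p].
As a 10×19 matrix over Z this has rank 9, with invariant factors (1,1,1,1,1,1,1,1,1).

The boundary map ∂_2: C_2 → C_1 sends each 2-simplex [p,q,r] to [q,r] − [p,r] + [p,q]. For instance
  ∂[v_0,v_1,v_3] = [v_1,v_3] − [v_0,v_3] + [v_0,v_1],
  ∂[v_0,v_3,v_7] = [v_3,v_7] − [v_0,v_7] + [v_0,v_3].
The resulting 19×11 matrix has rank 9, and its Smith normal form has invariant factors (1,1,1,1,1,1,1,1,1).

The boundary map ∂_3: C_3 → C_2 sends each 3-simplex σ to the alternating sum Σ_i (−1)^i (σ with its i-th vertex removed). For instance
  ∂[v_0,v_2,v_4,v_7] = [v_2,v_4,v_7] − [v_0,v_4,v_7] + [v_0,v_2,v_7] − [v_0,v_2,v_4],
  ∂[v_0,v_3,v_4,v_7] = [v_3,v_4,v_7] − [v_0,v_4,v_7] + [v_0,v_3,v_7] − [v_0,v_3,v_4].
The 11×2 boundary matrix has rank 2 and Smith normal form diag(1,1).

Computing H_k = (kernel of ∂_k) / (image of ∂_{k+1}):

  H_0: rank C_0 − rank ∂_1 = 10 − 9 = 1, and the invariant factors of ∂_1 are all 1, so H_0 ≅ Z.
  H_1: rank ker ∂_1 − rank ∂_2 = (19 − 9) − 9 = 1, and the invariant factors of ∂_2 are all 1, so H_1 ≅ Z.
  H_2: rank ker ∂_2 − rank ∂_3 = (11 − 9) − 2 = 0, and the invariant factors of ∂_3 are all 1, so H_2 ≅ 0.
  H_3: rank ker ∂_3 − rank ∂_4 = (2 − 2) − 0 = 0, and there is no ∂_4, so H_3 ≅ 0.

Hence the Betti numbers are b_0 = 1, b_1 = 1, b_2 = 0, b_3 = 0.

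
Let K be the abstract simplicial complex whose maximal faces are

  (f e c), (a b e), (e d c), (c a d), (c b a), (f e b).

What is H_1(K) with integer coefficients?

H_1 = Z.

We work with the vertex ordering a < b < c < d < e < f. The simplices of K, each written with vertices in increasing order, are:

  0-simplices (6): a, b, c, d, e, f
  1-simplices (12): ab, ac, ad, ae, bc, be, bf, cd, ce, cf, de, ef
  2-simplices (6): abc, abe, acd, bef, cde, cef

so the chain groups are C_0 ≅ Z^6, C_1 ≅ Z^12, C_2 ≅ Z^6.

The boundary map ∂_1: C_1 → C_0 is given by ∂[p,q] = [q] − [p]. For instance
  ∂cf = f − c.
The resulting 6×12 matrix has rank 5, and its Smith normal form has invariant factors (1,1,1,1,1).

Boundary ∂_2: C_2 → C_1 acts by ∂[p,q,r] = [q,r] − [p,r] + [p,q]. For instance
  ∂abc = bc − ac + ab,
  ∂cde = de − ce + cd.
As a 12×6 matrix over Z this has rank 6, with invariant factors (1,1,1,1,1,1).

From H_k ≅ ker(∂_k) / im(∂_{k+1}) we obtain:

  H_1: rank ker ∂_1 − rank ∂_2 = (12 − 5) − 6 = 1, and the invariant factors of ∂_2 are all 1, so H_1 = Z.

(K is a triangulation of the cylinder S^1 x I.)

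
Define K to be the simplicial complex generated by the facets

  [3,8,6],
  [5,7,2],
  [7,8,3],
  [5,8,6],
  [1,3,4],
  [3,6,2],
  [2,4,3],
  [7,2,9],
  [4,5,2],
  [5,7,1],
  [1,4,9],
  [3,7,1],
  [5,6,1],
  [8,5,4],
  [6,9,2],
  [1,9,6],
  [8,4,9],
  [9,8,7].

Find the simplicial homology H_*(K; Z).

Fix the vertex order 1 < 2 < 3 < 4 < 5 < 6 < 7 < 8 < 9 and write every simplex with vertices in increasing order. Then dim K = 2 and the simplices of K are:

  0-simplices (9): [1], [2], [3], [4], [5], [6], [7], [8], [9]
  1-simplices (27): (27 of them)
  2-simplices (18): [1,3,4], [1,3,7], [1,4,9], [1,5,6], [1,5,7], [1,6,9], [2,3,4], [2,3,6], [2,4,5], [2,5,7], [2,6,9], [2,7,9], [3,6,8], [3,7,8], [4,5,8], [4,8,9], [5,6,8], [7,8,9]

so the chain groups are C_0 ≅ Z^9, C_1 ≅ Z^27, C_2 ≅ Z^18.

The boundary map ∂_1: C_1 → C_0 maps an edge to its endpoints' difference, ∂[p,q] = q − p. For instance
  ∂[8,9] = [9] − [8].
The resulting 9×27 matrix has rank 8, and its Smith normal form has invariant factors (1,1,1,1,1,1,1,1).

∂_2: C_2 → C_1 sends each 2-simplex [p,q,r] to [q,r] − [p,r] + [p,q]. For instance
  ∂[1,5,7] = [5,7] − [1,7] + [1,5],
  ∂[2,6,9] = [6,9] − [2,9] + [2,6].
The 27×18 boundary matrix has rank 17 and Smith normal form diag(1,1,1,1,1,1,1,1,1,1,1,1,1,1,1,1,1).

Computing H_k = (kernel of ∂_k) / (image of ∂_{k+1}):

  H_0: rank C_0 − rank ∂_1 = 9 − 8 = 1, and the invariant factors of ∂_1 are all 1, so H_0 = Z.
  H_1: rank ker ∂_1 − rank ∂_2 = (27 − 8) − 17 = 2, and the invariant factors of ∂_2 are all 1, so H_1 = Z^2.
  H_2: rank ker ∂_2 − rank ∂_3 = (18 − 17) − 0 = 1, and there is no ∂_3, so H_2 = Z.

(K is a triangulation of the torus T^2.)

H_0 ≅ Z,  H_1 ≅ Z^2,  H_2 ≅ Z.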